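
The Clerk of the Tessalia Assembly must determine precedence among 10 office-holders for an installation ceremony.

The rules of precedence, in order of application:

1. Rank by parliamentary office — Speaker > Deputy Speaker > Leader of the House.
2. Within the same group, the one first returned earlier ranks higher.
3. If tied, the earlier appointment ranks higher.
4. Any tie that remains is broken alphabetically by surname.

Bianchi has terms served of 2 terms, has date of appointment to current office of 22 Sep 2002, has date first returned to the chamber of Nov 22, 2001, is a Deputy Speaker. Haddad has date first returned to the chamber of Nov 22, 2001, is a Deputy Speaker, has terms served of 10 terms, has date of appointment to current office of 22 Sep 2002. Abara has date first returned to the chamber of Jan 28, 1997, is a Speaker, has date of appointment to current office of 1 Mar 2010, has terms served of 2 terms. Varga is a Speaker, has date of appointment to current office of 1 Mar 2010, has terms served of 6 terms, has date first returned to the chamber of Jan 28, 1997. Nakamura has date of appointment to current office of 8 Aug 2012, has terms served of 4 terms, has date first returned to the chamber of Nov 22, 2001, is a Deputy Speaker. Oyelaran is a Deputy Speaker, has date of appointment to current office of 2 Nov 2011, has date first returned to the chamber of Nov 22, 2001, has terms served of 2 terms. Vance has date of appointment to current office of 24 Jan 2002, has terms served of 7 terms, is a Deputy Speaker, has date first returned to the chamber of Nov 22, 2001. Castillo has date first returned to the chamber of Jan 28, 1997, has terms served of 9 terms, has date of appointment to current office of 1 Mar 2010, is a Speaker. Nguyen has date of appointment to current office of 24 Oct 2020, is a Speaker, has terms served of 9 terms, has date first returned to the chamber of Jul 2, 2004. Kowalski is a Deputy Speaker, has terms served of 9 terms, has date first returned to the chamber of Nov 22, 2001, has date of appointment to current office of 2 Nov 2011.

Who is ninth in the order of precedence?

Oyelaran

By parliamentary office: Abara, Castillo, Varga and Nguyen (Speaker); then Vance, Bianchi, Haddad, Kowalski, Oyelaran and Nakamura (Deputy Speaker).
Among Abara, Castillo, Varga and Nguyen, by date first returned to the chamber (earlier first): Abara, Castillo and Varga (Jan 28, 1997) before Nguyen (Jul 2, 2004).
Abara, Castillo and Varga all have date of appointment to current office 1 Mar 2010, so the next rule applies.
Among Abara, Castillo and Varga, alphabetically by surname: Abara before Castillo before Varga.
Vance, Bianchi, Haddad, Kowalski, Oyelaran and Nakamura all have date first returned to the chamber Nov 22, 2001, so the next rule applies.
Among Vance, Bianchi, Haddad, Kowalski, Oyelaran and Nakamura, by date of appointment to current office (earlier first): Vance (24 Jan 2002) before Bianchi and Haddad (22 Sep 2002) before Kowalski and Oyelaran (2 Nov 2011) before Nakamura (8 Aug 2012).
Among Bianchi and Haddad, alphabetically by surname: Bianchi before Haddad.
Among Kowalski and Oyelaran, alphabetically by surname: Kowalski before Oyelaran.
Order: Abara, Castillo, Varga, Nguyen, Vance, Bianchi, Haddad, Kowalski, Oyelaran, Nakamura.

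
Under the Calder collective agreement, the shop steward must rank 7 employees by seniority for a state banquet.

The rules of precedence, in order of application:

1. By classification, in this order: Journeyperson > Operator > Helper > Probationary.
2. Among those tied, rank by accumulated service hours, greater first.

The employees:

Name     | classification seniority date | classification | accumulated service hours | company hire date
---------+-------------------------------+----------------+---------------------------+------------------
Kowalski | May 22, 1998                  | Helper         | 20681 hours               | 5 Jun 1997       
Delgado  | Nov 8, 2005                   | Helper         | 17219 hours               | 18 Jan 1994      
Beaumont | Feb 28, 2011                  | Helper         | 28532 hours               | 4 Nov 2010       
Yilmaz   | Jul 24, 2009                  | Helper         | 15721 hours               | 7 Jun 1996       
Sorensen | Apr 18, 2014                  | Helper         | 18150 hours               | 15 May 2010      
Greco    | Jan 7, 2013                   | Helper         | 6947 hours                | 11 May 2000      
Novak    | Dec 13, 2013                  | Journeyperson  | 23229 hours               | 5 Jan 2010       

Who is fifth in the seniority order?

Delgado

By classification: Novak (Journeyperson); then Beaumont, Kowalski, Sorensen, Delgado, Yilmaz and Greco (Helper).
Among Beaumont, Kowalski, Sorensen, Delgado, Yilmaz and Greco, by accumulated service hours (higher first): Beaumont (28532 hours) before Kowalski (20681 hours) before Sorensen (18150 hours) before Delgado (17219 hours) before Yilmaz (15721 hours) before Greco (6947 hours).
Order: Novak, Beaumont, Kowalski, Sorensen, Delgado, Yilmaz, Greco.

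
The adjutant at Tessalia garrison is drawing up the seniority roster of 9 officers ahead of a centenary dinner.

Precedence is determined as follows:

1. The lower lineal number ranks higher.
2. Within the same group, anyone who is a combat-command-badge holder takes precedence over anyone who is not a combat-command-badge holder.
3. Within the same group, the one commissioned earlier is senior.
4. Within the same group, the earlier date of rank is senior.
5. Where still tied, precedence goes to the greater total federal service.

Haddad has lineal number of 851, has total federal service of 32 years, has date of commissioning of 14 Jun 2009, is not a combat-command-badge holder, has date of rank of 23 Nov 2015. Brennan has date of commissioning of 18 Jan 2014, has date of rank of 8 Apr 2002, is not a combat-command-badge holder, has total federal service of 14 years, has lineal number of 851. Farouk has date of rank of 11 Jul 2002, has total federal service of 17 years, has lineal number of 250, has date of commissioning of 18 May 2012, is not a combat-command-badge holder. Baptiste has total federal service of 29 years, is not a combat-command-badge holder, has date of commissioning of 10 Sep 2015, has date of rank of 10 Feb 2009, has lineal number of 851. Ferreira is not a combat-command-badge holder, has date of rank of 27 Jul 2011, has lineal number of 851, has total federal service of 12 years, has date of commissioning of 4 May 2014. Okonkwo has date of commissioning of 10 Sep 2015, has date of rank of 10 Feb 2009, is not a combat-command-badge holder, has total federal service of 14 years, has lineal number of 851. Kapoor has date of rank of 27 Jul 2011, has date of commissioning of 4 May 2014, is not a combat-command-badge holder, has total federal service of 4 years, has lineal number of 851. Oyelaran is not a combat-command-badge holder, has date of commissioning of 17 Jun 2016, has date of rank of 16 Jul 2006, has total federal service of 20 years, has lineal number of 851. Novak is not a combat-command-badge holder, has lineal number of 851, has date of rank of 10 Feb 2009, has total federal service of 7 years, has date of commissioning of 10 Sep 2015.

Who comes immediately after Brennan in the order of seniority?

Ferreira

By lineal number (lower first): Farouk (250); then Haddad, Brennan, Ferreira, Kapoor, Baptiste, Okonkwo, Novak and Oyelaran (each 851).
Haddad, Brennan, Ferreira, Kapoor, Baptiste, Okonkwo, Novak and Oyelaran are each not a combat-command-badge holder, so the next rule applies.
Among Haddad, Brennan, Ferreira, Kapoor, Baptiste, Okonkwo, Novak and Oyelaran, by date of commissioning (earlier first): Haddad (14 Jun 2009) before Brennan (18 Jan 2014) before Ferreira and Kapoor (4 May 2014) before Baptiste, Okonkwo and Novak (10 Sep 2015) before Oyelaran (17 Jun 2016).
Ferreira and Kapoor both have date of rank 27 Jul 2011, so the next rule applies.
Among Ferreira and Kapoor, by total federal service (higher first): Ferreira (12 years) before Kapoor (4 years).
Baptiste, Okonkwo and Novak all have date of rank 10 Feb 2009, so the next rule applies.
Among Baptiste, Okonkwo and Novak, by total federal service (higher first): Baptiste (29 years) before Okonkwo (14 years) before Novak (7 years).
Order: Farouk, Haddad, Brennan, Ferreira, Kapoor, Baptiste, Okonkwo, Novak, Oyelaran.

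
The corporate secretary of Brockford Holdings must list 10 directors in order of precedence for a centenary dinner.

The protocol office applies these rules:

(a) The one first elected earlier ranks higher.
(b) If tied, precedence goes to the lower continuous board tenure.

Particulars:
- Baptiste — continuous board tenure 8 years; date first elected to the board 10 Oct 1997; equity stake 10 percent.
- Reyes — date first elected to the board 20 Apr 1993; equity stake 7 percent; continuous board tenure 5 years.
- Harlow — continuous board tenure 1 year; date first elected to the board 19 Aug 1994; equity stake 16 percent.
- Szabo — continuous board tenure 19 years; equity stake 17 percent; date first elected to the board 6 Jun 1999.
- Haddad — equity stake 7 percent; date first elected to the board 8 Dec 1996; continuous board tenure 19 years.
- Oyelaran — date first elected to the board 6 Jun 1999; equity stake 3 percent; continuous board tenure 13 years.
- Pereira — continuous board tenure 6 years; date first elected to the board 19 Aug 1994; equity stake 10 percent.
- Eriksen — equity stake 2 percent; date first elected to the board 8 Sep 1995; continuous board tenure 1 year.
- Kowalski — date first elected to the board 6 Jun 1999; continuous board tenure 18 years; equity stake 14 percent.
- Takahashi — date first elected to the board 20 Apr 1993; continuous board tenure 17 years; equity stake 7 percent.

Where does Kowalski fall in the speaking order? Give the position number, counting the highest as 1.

9

By date first elected to the board (earlier first): Reyes and Takahashi (both 20 Apr 1993); then Harlow and Pereira (both 19 Aug 1994); then Eriksen (8 Sep 1995); then Haddad (8 Dec 1996); then Baptiste (10 Oct 1997); then Oyelaran, Kowalski and Szabo (each 6 Jun 1999).
Among Reyes and Takahashi, by continuous board tenure (lower first): Reyes (5 years) before Takahashi (17 years).
Among Harlow and Pereira, by continuous board tenure (lower first): Harlow (1 year) before Pereira (6 years).
Among Oyelaran, Kowalski and Szabo, by continuous board tenure (lower first): Oyelaran (13 years) before Kowalski (18 years) before Szabo (19 years).
Order: Reyes, Takahashi, Harlow, Pereira, Eriksen, Haddad, Baptiste, Oyelaran, Kowalski, Szabo. So position 9.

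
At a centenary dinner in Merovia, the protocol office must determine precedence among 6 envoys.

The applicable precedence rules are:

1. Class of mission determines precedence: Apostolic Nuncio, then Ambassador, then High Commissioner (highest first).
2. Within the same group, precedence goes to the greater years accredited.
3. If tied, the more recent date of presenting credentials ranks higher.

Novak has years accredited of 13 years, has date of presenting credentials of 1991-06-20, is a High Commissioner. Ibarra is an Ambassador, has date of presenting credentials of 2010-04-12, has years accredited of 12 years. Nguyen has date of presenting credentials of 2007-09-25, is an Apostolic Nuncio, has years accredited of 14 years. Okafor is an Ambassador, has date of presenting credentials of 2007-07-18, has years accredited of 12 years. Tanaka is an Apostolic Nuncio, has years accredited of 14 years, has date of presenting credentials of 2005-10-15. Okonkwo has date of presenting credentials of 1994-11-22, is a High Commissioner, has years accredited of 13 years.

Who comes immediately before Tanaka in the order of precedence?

By class of mission: Nguyen and Tanaka (Apostolic Nuncio); then Ibarra and Okafor (Ambassador); then Okonkwo and Novak (High Commissioner).
Nguyen and Tanaka both have years accredited 14 years, so the next rule applies.
Among Nguyen and Tanaka, by date of presenting credentials (later first): Nguyen (2007-09-25) before Tanaka (2005-10-15).
Ibarra and Okafor both have years accredited 12 years, so the next rule applies.
Among Ibarra and Okafor, by date of presenting credentials (later first): Ibarra (2010-04-12) before Okafor (2007-07-18).
Okonkwo and Novak both have years accredited 13 years, so the next rule applies.
Among Okonkwo and Novak, by date of presenting credentials (later first): Okonkwo (1994-11-22) before Novak (1991-06-20).
Order: Nguyen, Tanaka, Ibarra, Okafor, Okonkwo, Novak.

Nguyen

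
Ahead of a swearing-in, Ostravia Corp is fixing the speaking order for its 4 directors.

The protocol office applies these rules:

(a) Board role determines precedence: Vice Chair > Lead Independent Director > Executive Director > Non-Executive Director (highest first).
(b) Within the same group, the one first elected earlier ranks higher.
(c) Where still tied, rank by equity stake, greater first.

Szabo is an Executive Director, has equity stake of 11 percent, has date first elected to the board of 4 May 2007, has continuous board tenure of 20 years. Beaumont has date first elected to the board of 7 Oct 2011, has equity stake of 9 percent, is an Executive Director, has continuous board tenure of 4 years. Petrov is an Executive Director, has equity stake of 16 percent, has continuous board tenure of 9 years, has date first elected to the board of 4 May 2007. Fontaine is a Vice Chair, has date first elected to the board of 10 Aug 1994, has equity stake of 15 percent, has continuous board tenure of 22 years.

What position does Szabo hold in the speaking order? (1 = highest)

3

By board role: Fontaine (Vice Chair); then Petrov, Szabo and Beaumont (Executive Director).
Among Petrov, Szabo and Beaumont, by date first elected to the board (earlier first): Petrov and Szabo (4 May 2007) before Beaumont (7 Oct 2011).
Among Petrov and Szabo, by equity stake (higher first): Petrov (16 percent) before Szabo (11 percent).
Order: Fontaine, Petrov, Szabo, Beaumont. So position 3.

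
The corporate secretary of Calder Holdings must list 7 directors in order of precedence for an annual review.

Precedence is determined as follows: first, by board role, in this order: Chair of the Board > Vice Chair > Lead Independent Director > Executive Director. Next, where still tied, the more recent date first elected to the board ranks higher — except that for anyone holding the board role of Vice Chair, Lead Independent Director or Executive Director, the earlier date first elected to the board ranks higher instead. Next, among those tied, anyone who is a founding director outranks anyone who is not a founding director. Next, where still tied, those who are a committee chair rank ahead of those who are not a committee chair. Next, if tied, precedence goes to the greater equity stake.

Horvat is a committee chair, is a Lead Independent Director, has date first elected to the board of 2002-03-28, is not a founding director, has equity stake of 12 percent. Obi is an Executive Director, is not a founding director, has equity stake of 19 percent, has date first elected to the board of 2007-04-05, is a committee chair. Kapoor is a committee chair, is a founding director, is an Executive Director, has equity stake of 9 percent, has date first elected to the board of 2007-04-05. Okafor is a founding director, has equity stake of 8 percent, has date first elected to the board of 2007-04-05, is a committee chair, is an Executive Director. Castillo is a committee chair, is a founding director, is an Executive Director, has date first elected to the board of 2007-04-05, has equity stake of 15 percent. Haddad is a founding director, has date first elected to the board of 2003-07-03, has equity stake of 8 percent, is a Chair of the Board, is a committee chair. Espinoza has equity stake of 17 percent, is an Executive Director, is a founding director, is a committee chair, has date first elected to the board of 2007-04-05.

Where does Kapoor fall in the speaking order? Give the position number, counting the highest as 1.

5

By board role: Haddad (Chair of the Board); then Horvat (Lead Independent Director); then Espinoza, Castillo, Kapoor, Okafor and Obi (Executive Director).
Espinoza, Castillo, Kapoor, Okafor and Obi all have date first elected to the board 2007-04-05, so the next rule applies.
Among Espinoza, Castillo, Kapoor, Okafor and Obi, a founding director before not a founding director: Espinoza, Castillo, Kapoor and Okafor (a founding director) before Obi (not a founding director).
Espinoza, Castillo, Kapoor and Okafor are each a committee chair, so the next rule applies.
Among Espinoza, Castillo, Kapoor and Okafor, by equity stake (higher first): Espinoza (17 percent) before Castillo (15 percent) before Kapoor (9 percent) before Okafor (8 percent).
Order: Haddad, Horvat, Espinoza, Castillo, Kapoor, Okafor, Obi. So position 5.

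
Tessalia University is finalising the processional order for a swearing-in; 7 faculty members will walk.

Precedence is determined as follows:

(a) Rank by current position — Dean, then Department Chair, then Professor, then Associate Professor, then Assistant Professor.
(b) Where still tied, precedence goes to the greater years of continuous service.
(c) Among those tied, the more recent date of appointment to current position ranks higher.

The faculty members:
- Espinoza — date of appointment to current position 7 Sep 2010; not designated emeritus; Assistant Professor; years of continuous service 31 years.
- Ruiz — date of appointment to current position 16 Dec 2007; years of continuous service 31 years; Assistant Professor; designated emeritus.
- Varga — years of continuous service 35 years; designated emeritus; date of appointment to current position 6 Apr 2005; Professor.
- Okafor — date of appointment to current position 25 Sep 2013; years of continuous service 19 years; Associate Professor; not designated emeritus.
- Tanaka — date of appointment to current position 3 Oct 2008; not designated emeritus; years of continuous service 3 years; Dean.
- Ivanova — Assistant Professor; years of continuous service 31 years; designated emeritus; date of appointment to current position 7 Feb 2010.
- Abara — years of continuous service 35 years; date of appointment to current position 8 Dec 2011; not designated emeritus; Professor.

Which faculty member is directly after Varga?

By current position: Tanaka (Dean); then Abara and Varga (Professor); then Okafor (Associate Professor); then Espinoza, Ivanova and Ruiz (Assistant Professor).
Abara and Varga both have years of continuous service 35 years, so the next rule applies.
Among Abara and Varga, by date of appointment to current position (later first): Abara (8 Dec 2011) before Varga (6 Apr 2005).
Espinoza, Ivanova and Ruiz all have years of continuous service 31 years, so the next rule applies.
Among Espinoza, Ivanova and Ruiz, by date of appointment to current position (later first): Espinoza (7 Sep 2010) before Ivanova (7 Feb 2010) before Ruiz (16 Dec 2007).
Order: Tanaka, Abara, Varga, Okafor, Espinoza, Ivanova, Ruiz.

Okafor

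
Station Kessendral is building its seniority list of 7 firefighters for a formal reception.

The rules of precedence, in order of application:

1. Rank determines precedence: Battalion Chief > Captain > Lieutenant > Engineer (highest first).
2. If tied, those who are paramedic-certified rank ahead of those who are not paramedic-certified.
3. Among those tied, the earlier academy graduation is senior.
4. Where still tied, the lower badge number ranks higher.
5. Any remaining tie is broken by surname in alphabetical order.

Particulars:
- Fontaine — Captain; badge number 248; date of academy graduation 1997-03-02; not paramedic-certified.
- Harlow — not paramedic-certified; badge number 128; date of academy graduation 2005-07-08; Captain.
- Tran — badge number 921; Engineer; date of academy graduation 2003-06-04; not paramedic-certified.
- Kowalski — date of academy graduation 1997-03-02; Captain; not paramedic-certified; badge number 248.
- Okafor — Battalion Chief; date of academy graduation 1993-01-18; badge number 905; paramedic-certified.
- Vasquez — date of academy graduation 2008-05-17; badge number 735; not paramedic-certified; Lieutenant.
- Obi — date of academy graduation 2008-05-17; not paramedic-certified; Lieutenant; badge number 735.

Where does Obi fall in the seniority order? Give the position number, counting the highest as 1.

By rank: Okafor (Battalion Chief); then Fontaine, Kowalski and Harlow (Captain); then Obi and Vasquez (Lieutenant); then Tran (Engineer).
Fontaine, Kowalski and Harlow are each not paramedic-certified, so the next rule applies.
Among Fontaine, Kowalski and Harlow, by date of academy graduation (earlier first): Fontaine and Kowalski (1997-03-02) before Harlow (2005-07-08).
Fontaine and Kowalski both have badge number 248, so the next rule applies.
Among Fontaine and Kowalski, alphabetically by surname: Fontaine before Kowalski.
Obi and Vasquez are each not paramedic-certified, so the next rule applies.
Obi and Vasquez both have date of academy graduation 2008-05-17, so the next rule applies.
Obi and Vasquez both have badge number 735, so the next rule applies.
Among Obi and Vasquez, alphabetically by surname: Obi before Vasquez.
Order: Okafor, Fontaine, Kowalski, Harlow, Obi, Vasquez, Tran. So position 5.

5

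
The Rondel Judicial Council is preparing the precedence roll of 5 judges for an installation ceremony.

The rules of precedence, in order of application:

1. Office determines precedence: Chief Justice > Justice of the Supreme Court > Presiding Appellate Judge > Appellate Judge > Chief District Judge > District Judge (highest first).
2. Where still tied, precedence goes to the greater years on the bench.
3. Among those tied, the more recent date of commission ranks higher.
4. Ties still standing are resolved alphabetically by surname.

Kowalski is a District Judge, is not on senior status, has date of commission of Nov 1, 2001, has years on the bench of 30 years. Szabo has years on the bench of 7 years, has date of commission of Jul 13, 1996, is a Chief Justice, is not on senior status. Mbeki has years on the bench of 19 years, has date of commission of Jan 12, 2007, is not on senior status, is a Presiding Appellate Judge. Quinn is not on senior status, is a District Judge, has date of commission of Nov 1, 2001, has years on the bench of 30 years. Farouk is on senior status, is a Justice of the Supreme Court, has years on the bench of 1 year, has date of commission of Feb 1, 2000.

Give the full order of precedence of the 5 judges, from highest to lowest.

Szabo, Farouk, Mbeki, Kowalski, Quinn

By office: Szabo (Chief Justice); then Farouk (Justice of the Supreme Court); then Mbeki (Presiding Appellate Judge); then Kowalski and Quinn (District Judge).
Kowalski and Quinn both have years on the bench 30 years, so the next rule applies.
Kowalski and Quinn both have date of commission Nov 1, 2001, so the next rule applies.
Among Kowalski and Quinn, alphabetically by surname: Kowalski before Quinn.
Full order: Szabo, Farouk, Mbeki, Kowalski, Quinn.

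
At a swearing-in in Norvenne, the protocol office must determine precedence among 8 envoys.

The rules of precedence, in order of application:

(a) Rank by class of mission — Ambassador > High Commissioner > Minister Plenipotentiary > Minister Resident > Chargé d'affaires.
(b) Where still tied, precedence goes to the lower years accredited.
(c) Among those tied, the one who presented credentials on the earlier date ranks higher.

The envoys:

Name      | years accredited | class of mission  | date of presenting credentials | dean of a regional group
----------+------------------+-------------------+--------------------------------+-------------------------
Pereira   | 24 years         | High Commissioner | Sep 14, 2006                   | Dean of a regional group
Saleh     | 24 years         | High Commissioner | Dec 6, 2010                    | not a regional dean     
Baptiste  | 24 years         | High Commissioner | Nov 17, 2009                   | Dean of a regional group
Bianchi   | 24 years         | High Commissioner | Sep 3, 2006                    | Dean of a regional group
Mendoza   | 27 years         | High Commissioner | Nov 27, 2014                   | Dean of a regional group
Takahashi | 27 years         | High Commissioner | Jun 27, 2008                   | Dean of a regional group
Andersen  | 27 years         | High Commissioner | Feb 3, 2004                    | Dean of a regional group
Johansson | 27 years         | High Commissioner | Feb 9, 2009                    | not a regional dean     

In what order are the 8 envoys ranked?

Bianchi, Pereira, Baptiste, Saleh, Andersen, Takahashi, Johansson, Mendoza

By class of mission: Bianchi, Pereira, Baptiste, Saleh, Andersen, Takahashi, Johansson and Mendoza (High Commissioner).
Among Bianchi, Pereira, Baptiste, Saleh, Andersen, Takahashi, Johansson and Mendoza, by years accredited (lower first): Bianchi, Pereira, Baptiste and Saleh (24 years) before Andersen, Takahashi, Johansson and Mendoza (27 years).
Among Bianchi, Pereira, Baptiste and Saleh, by date of presenting credentials (earlier first): Bianchi (Sep 3, 2006) before Pereira (Sep 14, 2006) before Baptiste (Nov 17, 2009) before Saleh (Dec 6, 2010).
Among Andersen, Takahashi, Johansson and Mendoza, by date of presenting credentials (earlier first): Andersen (Feb 3, 2004) before Takahashi (Jun 27, 2008) before Johansson (Feb 9, 2009) before Mendoza (Nov 27, 2014).
Full order: Bianchi, Pereira, Baptiste, Saleh, Andersen, Takahashi, Johansson, Mendoza.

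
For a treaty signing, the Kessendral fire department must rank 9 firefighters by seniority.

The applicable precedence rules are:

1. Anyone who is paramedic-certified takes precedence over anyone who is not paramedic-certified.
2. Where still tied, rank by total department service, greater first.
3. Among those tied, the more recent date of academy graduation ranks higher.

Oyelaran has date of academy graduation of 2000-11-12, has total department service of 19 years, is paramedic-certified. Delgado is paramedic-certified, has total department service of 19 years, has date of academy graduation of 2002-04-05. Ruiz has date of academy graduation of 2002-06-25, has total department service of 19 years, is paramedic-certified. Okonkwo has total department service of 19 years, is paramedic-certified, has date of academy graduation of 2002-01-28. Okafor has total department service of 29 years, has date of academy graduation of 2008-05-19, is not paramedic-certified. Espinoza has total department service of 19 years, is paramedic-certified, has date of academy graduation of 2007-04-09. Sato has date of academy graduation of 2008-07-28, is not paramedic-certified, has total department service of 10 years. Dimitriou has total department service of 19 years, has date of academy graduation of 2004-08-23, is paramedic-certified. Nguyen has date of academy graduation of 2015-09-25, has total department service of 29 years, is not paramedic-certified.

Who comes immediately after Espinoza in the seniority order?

Dimitriou

By the first rule: Espinoza, Dimitriou, Ruiz, Delgado, Okonkwo and Oyelaran (each paramedic-certified); then Nguyen, Okafor and Sato (each not paramedic-certified).
Espinoza, Dimitriou, Ruiz, Delgado, Okonkwo and Oyelaran all have total department service 19 years, so the next rule applies.
Among Espinoza, Dimitriou, Ruiz, Delgado, Okonkwo and Oyelaran, by date of academy graduation (later first): Espinoza (2007-04-09) before Dimitriou (2004-08-23) before Ruiz (2002-06-25) before Delgado (2002-04-05) before Okonkwo (2002-01-28) before Oyelaran (2000-11-12).
Among Nguyen, Okafor and Sato, by total department service (higher first): Nguyen and Okafor (29 years) before Sato (10 years).
Among Nguyen and Okafor, by date of academy graduation (later first): Nguyen (2015-09-25) before Okafor (2008-05-19).
Order: Espinoza, Dimitriou, Ruiz, Delgado, Okonkwo, Oyelaran, Nguyen, Okafor, Sato.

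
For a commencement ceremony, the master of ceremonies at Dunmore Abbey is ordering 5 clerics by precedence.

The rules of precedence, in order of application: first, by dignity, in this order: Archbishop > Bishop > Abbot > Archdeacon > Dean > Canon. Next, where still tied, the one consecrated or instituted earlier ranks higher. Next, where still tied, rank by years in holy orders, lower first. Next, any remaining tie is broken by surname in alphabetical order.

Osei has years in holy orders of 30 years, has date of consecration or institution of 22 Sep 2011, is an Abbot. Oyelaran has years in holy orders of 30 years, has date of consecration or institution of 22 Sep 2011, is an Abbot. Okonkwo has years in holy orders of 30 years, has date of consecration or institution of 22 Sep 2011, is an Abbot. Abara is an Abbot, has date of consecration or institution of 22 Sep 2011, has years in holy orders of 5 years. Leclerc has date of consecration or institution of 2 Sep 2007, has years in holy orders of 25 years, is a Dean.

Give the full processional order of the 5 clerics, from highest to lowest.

By dignity: Abara, Okonkwo, Osei and Oyelaran (Abbot); then Leclerc (Dean).
Abara, Okonkwo, Osei and Oyelaran all have date of consecration or institution 22 Sep 2011, so the next rule applies.
Among Abara, Okonkwo, Osei and Oyelaran, by years in holy orders (lower first): Abara (5 years) before Okonkwo, Osei and Oyelaran (30 years).
Among Okonkwo, Osei and Oyelaran, alphabetically by surname: Okonkwo before Osei before Oyelaran.
Full order: Abara, Okonkwo, Osei, Oyelaran, Leclerc.

Abara, Okonkwo, Osei, Oyelaran, Leclerc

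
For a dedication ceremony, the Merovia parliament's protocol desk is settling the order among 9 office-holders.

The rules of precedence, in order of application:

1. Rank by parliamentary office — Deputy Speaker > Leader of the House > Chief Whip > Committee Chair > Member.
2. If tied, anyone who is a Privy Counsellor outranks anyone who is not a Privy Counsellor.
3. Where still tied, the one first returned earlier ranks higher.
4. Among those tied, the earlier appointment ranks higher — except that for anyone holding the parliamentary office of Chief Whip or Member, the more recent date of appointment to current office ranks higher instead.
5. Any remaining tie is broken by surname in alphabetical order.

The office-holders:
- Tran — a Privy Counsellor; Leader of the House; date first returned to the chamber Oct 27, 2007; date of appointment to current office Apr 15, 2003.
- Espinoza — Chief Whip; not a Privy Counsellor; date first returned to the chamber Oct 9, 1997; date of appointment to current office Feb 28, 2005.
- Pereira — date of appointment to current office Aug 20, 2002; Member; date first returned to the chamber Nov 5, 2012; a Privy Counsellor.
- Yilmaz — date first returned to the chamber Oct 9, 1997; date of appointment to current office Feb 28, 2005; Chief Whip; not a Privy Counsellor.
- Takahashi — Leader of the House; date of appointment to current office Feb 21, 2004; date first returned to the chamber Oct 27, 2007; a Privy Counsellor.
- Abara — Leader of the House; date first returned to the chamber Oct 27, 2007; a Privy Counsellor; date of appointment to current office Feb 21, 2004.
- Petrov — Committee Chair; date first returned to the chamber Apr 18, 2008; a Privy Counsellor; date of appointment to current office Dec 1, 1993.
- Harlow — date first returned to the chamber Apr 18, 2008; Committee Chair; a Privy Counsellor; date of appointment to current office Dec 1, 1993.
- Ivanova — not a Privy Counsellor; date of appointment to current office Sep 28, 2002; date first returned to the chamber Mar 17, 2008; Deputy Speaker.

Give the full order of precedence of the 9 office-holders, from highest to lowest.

Ivanova, Tran, Abara, Takahashi, Espinoza, Yilmaz, Harlow, Petrov, Pereira

By parliamentary office: Ivanova (Deputy Speaker); then Tran, Abara and Takahashi (Leader of the House); then Espinoza and Yilmaz (Chief Whip); then Harlow and Petrov (Committee Chair); then Pereira (Member).
Tran, Abara and Takahashi are each a Privy Counsellor, so the next rule applies.
Tran, Abara and Takahashi all have date first returned to the chamber Oct 27, 2007, so the next rule applies.
Among Tran, Abara and Takahashi, by date of appointment to current office (earlier first): Tran (Apr 15, 2003) before Abara and Takahashi (Feb 21, 2004).
Among Abara and Takahashi, alphabetically by surname: Abara before Takahashi.
Espinoza and Yilmaz are each not a Privy Counsellor, so the next rule applies.
Espinoza and Yilmaz both have date first returned to the chamber Oct 9, 1997, so the next rule applies.
Espinoza and Yilmaz both have date of appointment to current office Feb 28, 2005, so the next rule applies.
Among Espinoza and Yilmaz, alphabetically by surname: Espinoza before Yilmaz.
Harlow and Petrov are each a Privy Counsellor, so the next rule applies.
Harlow and Petrov both have date first returned to the chamber Apr 18, 2008, so the next rule applies.
Harlow and Petrov both have date of appointment to current office Dec 1, 1993, so the next rule applies.
Among Harlow and Petrov, alphabetically by surname: Harlow before Petrov.
Full order: Ivanova, Tran, Abara, Takahashi, Espinoza, Yilmaz, Harlow, Petrov, Pereira.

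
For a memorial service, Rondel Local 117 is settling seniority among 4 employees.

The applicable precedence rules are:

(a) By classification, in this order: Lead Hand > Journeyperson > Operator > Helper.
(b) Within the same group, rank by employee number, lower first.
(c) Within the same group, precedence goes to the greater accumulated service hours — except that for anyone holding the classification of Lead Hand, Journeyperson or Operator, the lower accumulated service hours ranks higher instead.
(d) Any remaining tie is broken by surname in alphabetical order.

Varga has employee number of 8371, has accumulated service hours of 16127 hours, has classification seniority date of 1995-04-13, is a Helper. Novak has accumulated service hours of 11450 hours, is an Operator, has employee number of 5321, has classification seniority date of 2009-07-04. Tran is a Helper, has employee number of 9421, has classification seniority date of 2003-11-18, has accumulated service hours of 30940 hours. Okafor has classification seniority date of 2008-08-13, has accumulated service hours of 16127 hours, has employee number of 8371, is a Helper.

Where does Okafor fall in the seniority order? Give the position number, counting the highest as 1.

By classification: Novak (Operator); then Okafor, Varga and Tran (Helper).
Among Okafor, Varga and Tran, by employee number (lower first): Okafor and Varga (8371) before Tran (9421).
Okafor and Varga both have accumulated service hours 16127 hours, so the next rule applies.
Among Okafor and Varga, alphabetically by surname: Okafor before Varga.
Order: Novak, Okafor, Varga, Tran. So position 2.

2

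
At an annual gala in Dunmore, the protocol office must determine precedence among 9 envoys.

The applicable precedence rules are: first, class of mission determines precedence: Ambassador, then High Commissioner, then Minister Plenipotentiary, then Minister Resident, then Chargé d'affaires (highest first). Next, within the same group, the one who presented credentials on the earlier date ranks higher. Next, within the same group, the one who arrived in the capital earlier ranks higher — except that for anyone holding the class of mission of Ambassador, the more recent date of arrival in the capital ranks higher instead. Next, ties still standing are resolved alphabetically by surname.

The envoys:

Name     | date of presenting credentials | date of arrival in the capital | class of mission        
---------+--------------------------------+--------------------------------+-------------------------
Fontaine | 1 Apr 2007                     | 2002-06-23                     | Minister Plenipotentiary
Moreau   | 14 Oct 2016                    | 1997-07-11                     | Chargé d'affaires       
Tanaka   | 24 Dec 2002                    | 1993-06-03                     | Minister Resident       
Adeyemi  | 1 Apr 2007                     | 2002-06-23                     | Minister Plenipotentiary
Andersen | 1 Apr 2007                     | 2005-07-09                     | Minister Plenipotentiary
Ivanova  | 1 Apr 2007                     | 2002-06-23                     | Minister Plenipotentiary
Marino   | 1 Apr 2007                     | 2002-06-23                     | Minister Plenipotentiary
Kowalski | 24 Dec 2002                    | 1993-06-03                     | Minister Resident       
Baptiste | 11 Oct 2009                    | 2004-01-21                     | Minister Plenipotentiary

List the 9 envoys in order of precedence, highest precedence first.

By class of mission: Adeyemi, Fontaine, Ivanova, Marino, Andersen and Baptiste (Minister Plenipotentiary); then Kowalski and Tanaka (Minister Resident); then Moreau (Chargé d'affaires).
Among Adeyemi, Fontaine, Ivanova, Marino, Andersen and Baptiste, by date of presenting credentials (earlier first): Adeyemi, Fontaine, Ivanova, Marino and Andersen (1 Apr 2007) before Baptiste (11 Oct 2009).
Among Adeyemi, Fontaine, Ivanova, Marino and Andersen, by date of arrival in the capital (earlier first): Adeyemi, Fontaine, Ivanova and Marino (2002-06-23) before Andersen (2005-07-09).
Among Adeyemi, Fontaine, Ivanova and Marino, alphabetically by surname: Adeyemi before Fontaine before Ivanova before Marino.
Kowalski and Tanaka both have date of presenting credentials 24 Dec 2002, so the next rule applies.
Kowalski and Tanaka both have date of arrival in the capital 1993-06-03, so the next rule applies.
Among Kowalski and Tanaka, alphabetically by surname: Kowalski before Tanaka.
Full order: Adeyemi, Fontaine, Ivanova, Marino, Andersen, Baptiste, Kowalski, Tanaka, Moreau.

Adeyemi, Fontaine, Ivanova, Marino, Andersen, Baptiste, Kowalski, Tanaka, Moreau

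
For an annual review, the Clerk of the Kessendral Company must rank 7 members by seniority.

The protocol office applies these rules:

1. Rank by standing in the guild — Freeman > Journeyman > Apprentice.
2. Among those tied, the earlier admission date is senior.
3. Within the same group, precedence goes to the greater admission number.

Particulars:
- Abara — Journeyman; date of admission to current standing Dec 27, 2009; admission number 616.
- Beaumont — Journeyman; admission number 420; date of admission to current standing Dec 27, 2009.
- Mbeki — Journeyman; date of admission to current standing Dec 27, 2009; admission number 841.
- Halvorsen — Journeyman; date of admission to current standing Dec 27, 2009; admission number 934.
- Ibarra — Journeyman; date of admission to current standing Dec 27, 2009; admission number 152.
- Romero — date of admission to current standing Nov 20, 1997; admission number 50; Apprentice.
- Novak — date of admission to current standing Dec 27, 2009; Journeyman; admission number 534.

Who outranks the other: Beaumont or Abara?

Abara

By standing in the guild: Halvorsen, Mbeki, Abara, Novak, Beaumont and Ibarra (Journeyman); then Romero (Apprentice).
Halvorsen, Mbeki, Abara, Novak, Beaumont and Ibarra all have date of admission to current standing Dec 27, 2009, so the next rule applies.
Among Halvorsen, Mbeki, Abara, Novak, Beaumont and Ibarra, by admission number (higher first): Halvorsen (934) before Mbeki (841) before Abara (616) before Novak (534) before Beaumont (420) before Ibarra (152).
So Abara takes precedence.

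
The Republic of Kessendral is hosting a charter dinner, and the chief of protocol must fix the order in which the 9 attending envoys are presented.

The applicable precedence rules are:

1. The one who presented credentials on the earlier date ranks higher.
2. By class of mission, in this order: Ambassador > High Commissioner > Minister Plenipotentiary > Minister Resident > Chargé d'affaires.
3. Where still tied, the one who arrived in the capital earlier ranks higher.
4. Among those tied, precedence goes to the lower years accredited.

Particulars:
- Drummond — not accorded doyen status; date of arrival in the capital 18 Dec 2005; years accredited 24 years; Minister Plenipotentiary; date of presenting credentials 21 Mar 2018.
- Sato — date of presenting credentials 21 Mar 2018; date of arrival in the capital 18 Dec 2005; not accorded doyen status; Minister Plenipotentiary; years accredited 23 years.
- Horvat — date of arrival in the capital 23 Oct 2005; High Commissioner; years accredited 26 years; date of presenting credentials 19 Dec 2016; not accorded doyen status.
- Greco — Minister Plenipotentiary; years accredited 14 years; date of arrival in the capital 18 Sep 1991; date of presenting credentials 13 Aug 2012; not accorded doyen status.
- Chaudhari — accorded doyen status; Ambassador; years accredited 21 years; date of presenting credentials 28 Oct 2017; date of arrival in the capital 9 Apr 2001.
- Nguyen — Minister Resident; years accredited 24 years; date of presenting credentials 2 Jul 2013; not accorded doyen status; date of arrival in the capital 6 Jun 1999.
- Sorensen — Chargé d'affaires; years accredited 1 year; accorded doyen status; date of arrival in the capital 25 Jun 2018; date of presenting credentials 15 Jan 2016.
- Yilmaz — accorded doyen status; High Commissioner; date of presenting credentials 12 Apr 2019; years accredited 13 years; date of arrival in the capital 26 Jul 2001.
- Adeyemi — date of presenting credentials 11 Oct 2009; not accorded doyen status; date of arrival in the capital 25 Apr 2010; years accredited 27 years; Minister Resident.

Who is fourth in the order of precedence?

Sorensen

By date of presenting credentials (earlier first): Adeyemi (11 Oct 2009); then Greco (13 Aug 2012); then Nguyen (2 Jul 2013); then Sorensen (15 Jan 2016); then Horvat (19 Dec 2016); then Chaudhari (28 Oct 2017); then Sato and Drummond (both 21 Mar 2018); then Yilmaz (12 Apr 2019).
Sato and Drummond are each Minister Plenipotentiary, so the next rule applies.
Sato and Drummond both have date of arrival in the capital 18 Dec 2005, so the next rule applies.
Among Sato and Drummond, by years accredited (lower first): Sato (23 years) before Drummond (24 years).
Order: Adeyemi, Greco, Nguyen, Sorensen, Horvat, Chaudhari, Sato, Drummond, Yilmaz.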